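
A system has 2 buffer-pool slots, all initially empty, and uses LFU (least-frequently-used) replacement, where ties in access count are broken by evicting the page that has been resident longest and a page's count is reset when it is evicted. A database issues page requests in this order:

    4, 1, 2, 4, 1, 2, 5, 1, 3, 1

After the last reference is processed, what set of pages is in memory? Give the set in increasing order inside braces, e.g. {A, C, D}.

4: fault, frames [4]
1: fault, frames [4, 1]
2: fault, evict 4, frames [1, 2]
4: fault, evict 1, frames [2, 4]
1: fault, evict 2, frames [4, 1]
2: fault, evict 4, frames [1, 2]
5: fault, evict 1, frames [2, 5]
1: fault, evict 2, frames [5, 1]
3: fault, evict 5, frames [1, 3]
1: hit

{1, 3}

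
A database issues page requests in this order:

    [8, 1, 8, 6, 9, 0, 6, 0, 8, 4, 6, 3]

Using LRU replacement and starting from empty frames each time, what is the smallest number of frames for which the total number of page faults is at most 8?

f=1: 12 faults
f=2: 10 faults
f=3: 9 faults
f=4: 7 faults
f=5: 7 faults
f=6: 7 faults
f=7: 7 faults
Smallest f with faults ≤ 8 is 4.

4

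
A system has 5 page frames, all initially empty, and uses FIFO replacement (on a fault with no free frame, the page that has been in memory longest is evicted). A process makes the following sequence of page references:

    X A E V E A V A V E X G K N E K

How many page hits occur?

9

X: miss, frames {X}
A: miss, frames {X,A}
E: miss, frames {X,A,E}
V: miss, frames {X,A,E,V}
E: hit
A: hit
V: hit
A: hit
V: hit
E: hit
X: hit
G: miss, frames {X,A,E,V,G}
K: miss, evict X, frames {A,E,V,G,K}
N: miss, evict A, frames {E,V,G,K,N}
E: hit
K: hit
Hits: 9.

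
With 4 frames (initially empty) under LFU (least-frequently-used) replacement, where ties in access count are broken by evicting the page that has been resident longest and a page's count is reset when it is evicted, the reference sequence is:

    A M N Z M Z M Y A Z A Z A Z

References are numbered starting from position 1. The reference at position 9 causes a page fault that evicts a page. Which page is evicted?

pos 1: A -> miss, frames (A)
pos 2: M -> miss, frames (A M)
pos 3: N -> miss, frames (A M N)
pos 4: Z -> miss, frames (A M N Z)
pos 5: M -> hit
pos 6: Z -> hit
pos 7: M -> hit
pos 8: Y -> miss, evict A, frames (M N Z Y)
pos 9: A -> miss, evict N, frames (M Z Y A)
At position 9, page N is evicted.

N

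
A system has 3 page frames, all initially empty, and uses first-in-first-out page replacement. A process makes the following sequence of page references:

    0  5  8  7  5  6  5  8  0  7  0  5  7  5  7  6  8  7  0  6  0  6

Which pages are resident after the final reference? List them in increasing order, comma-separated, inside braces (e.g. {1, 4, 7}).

{0, 6, 7}

0: fault, frames {0}
5: fault, frames {0,5}
8: fault, frames {0,5,8}
7: fault, evict 0, frames {5,8,7}
5: hit
6: fault, evict 5, frames {8,7,6}
5: fault, evict 8, frames {7,6,5}
8: fault, evict 7, frames {6,5,8}
0: fault, evict 6, frames {5,8,0}
7: fault, evict 5, frames {8,0,7}
0: hit
5: fault, evict 8, frames {0,7,5}
7: hit
5: hit
7: hit
6: fault, evict 0, frames {7,5,6}
8: fault, evict 7, frames {5,6,8}
7: fault, evict 5, frames {6,8,7}
0: fault, evict 6, frames {8,7,0}
6: fault, evict 8, frames {7,0,6}
0: hit
6: hit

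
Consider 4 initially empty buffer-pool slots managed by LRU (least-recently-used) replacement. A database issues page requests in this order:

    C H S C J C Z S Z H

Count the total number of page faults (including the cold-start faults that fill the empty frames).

6

C → fault, frames (C)
H → fault, frames (C H)
S → fault, frames (C H S)
C → hit
J → fault, frames (H S C J)
C → hit
Z → fault, evict H, frames (S J C Z)
S → hit
Z → hit
H → fault, evict J, frames (C S Z H)
Page faults: 6.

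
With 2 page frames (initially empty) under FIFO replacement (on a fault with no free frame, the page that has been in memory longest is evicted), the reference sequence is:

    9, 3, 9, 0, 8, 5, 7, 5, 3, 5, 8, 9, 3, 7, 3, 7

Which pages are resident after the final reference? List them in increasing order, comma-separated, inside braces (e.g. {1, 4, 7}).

{3, 7}

9: miss, frames {9}
3: miss, frames {9,3}
9: hit
0: miss, evict 9, frames {3,0}
8: miss, evict 3, frames {0,8}
5: miss, evict 0, frames {8,5}
7: miss, evict 8, frames {5,7}
5: hit
3: miss, evict 5, frames {7,3}
5: miss, evict 7, frames {3,5}
8: miss, evict 3, frames {5,8}
9: miss, evict 5, frames {8,9}
3: miss, evict 8, frames {9,3}
7: miss, evict 9, frames {3,7}
3: hit
7: hit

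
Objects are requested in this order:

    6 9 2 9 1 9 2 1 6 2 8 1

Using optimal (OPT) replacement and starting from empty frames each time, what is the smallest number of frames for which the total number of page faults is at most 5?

4

f=1: 12 faults
f=2: 8 faults
f=3: 6 faults
f=4: 5 faults
f=5: 5 faults
Smallest f with faults ≤ 5 is 4.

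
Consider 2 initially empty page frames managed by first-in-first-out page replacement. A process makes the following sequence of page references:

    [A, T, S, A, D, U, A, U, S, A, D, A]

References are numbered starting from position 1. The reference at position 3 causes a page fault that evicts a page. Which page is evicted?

pos 1: A: miss, frames {A}
pos 2: T: miss, frames {A,T}
pos 3: S: miss, evict A, frames {T,S}
At position 3, page A is evicted.

A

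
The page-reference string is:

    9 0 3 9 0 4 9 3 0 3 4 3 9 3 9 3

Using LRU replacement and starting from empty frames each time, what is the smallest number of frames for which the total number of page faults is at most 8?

3

f=1: 16 faults
f=2: 11 faults
f=3: 8 faults
f=4: 4 faults
Smallest f with faults ≤ 8 is 3.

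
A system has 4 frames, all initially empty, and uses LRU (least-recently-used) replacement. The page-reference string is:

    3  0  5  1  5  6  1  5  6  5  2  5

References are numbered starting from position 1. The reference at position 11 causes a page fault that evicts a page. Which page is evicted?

0

pos 1: 3 -> fault, frames (3)
pos 2: 0 -> fault, frames (3 0)
pos 3: 5 -> fault, frames (3 0 5)
pos 4: 1 -> fault, frames (3 0 5 1)
pos 5: 5 -> hit
pos 6: 6 -> fault, evict 3, frames (0 1 5 6)
pos 7: 1 -> hit
pos 8: 5 -> hit
pos 9: 6 -> hit
pos 10: 5 -> hit
pos 11: 2 -> fault, evict 0, frames (1 6 5 2)
At position 11, page 0 is evicted.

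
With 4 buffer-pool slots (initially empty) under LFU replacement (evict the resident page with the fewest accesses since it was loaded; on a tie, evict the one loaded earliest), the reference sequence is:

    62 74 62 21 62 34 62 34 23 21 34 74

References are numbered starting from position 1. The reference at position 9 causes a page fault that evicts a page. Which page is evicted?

74

pos 1: 62 -> miss, frames [62]
pos 2: 74 -> miss, frames [62, 74]
pos 3: 62 -> hit
pos 4: 21 -> miss, frames [62, 74, 21]
pos 5: 62 -> hit
pos 6: 34 -> miss, frames [62, 74, 21, 34]
pos 7: 62 -> hit
pos 8: 34 -> hit
pos 9: 23 -> miss, evict 74, frames [62, 21, 34, 23]
At position 9, page 74 is evicted.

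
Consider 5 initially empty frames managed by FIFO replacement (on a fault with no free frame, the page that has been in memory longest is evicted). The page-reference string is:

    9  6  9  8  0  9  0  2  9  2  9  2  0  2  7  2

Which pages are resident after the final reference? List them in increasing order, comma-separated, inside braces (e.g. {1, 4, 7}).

9 -> miss, frames (9)
6 -> miss, frames (9 6)
9 -> hit
8 -> miss, frames (9 6 8)
0 -> miss, frames (9 6 8 0)
9 -> hit
0 -> hit
2 -> miss, frames (9 6 8 0 2)
9 -> hit
2 -> hit
9 -> hit
2 -> hit
0 -> hit
2 -> hit
7 -> miss, evict 9, frames (6 8 0 2 7)
2 -> hit

{0, 2, 6, 7, 8}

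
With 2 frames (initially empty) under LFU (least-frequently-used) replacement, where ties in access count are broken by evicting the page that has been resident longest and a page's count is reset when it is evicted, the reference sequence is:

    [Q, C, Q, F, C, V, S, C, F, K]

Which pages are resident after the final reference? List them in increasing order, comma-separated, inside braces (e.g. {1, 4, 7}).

Q -> miss, frames {Q}
C -> miss, frames {Q,C}
Q -> hit
F -> miss, evict C, frames {Q,F}
C -> miss, evict F, frames {Q,C}
V -> miss, evict C, frames {Q,V}
S -> miss, evict V, frames {Q,S}
C -> miss, evict S, frames {Q,C}
F -> miss, evict C, frames {Q,F}
K -> miss, evict F, frames {Q,K}

{K, Q}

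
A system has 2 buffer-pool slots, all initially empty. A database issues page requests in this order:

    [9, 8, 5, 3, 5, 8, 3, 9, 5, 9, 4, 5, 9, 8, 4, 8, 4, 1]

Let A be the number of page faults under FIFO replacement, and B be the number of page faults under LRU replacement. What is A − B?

-2

Under FIFO: F F F F . F . F F . F . F F F . . F → 12 faults.
Under LRU: F F F F . F F F F . F F F F F . . F → 14 faults.
A − B = 12 − 14 = -2.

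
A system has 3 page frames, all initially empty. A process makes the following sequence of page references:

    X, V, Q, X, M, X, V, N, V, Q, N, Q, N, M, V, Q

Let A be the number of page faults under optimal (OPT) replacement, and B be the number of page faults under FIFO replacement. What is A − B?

-3

Under OPT: F F F . F . . F . F . . . . F . → 7 faults.
Under FIFO: F F F . F F F F . F . . . F F . → 10 faults.
A − B = 7 − 10 = -3.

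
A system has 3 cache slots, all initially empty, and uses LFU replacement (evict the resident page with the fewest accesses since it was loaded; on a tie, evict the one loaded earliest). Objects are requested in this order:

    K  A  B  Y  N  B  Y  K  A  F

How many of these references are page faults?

K -> fault, frames [K]
A -> fault, frames [K, A]
B -> fault, frames [K, A, B]
Y -> fault, evict K, frames [A, B, Y]
N -> fault, evict A, frames [B, Y, N]
B -> hit
Y -> hit
K -> fault, evict N, frames [B, Y, K]
A -> fault, evict K, frames [B, Y, A]
F -> fault, evict A, frames [B, Y, F]
Page faults: 8.

8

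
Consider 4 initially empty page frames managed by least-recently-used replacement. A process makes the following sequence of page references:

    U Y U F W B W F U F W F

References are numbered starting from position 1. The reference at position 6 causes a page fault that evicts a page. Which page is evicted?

Y

pos 1: U: miss, frames {U}
pos 2: Y: miss, frames {U,Y}
pos 3: U: hit
pos 4: F: miss, frames {Y,U,F}
pos 5: W: miss, frames {Y,U,F,W}
pos 6: B: miss, evict Y, frames {U,F,W,B}
At position 6, page Y is evicted.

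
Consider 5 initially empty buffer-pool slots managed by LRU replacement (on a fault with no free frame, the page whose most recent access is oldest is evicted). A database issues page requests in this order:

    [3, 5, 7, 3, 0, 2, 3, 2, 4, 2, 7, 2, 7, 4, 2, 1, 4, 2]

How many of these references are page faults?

7

3: miss, frames [3]
5: miss, frames [3, 5]
7: miss, frames [3, 5, 7]
3: hit
0: miss, frames [5, 7, 3, 0]
2: miss, frames [5, 7, 3, 0, 2]
3: hit
2: hit
4: miss, evict 5, frames [7, 0, 3, 2, 4]
2: hit
7: hit
2: hit
7: hit
4: hit
2: hit
1: miss, evict 0, frames [3, 7, 4, 2, 1]
4: hit
2: hit
Page faults: 7.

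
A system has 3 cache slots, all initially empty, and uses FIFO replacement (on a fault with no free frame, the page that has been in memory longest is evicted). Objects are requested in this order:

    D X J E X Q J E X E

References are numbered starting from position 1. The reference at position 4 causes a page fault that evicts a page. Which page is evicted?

pos 1: D: fault, frames (D)
pos 2: X: fault, frames (D X)
pos 3: J: fault, frames (D X J)
pos 4: E: fault, evict D, frames (X J E)
At position 4, page D is evicted.

D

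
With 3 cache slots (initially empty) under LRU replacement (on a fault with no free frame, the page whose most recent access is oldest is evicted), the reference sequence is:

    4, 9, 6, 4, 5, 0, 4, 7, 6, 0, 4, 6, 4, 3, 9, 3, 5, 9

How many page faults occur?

4 -> miss, frames (4)
9 -> miss, frames (4 9)
6 -> miss, frames (4 9 6)
4 -> hit
5 -> miss, evict 9, frames (6 4 5)
0 -> miss, evict 6, frames (4 5 0)
4 -> hit
7 -> miss, evict 5, frames (0 4 7)
6 -> miss, evict 0, frames (4 7 6)
0 -> miss, evict 4, frames (7 6 0)
4 -> miss, evict 7, frames (6 0 4)
6 -> hit
4 -> hit
3 -> miss, evict 0, frames (6 4 3)
9 -> miss, evict 6, frames (4 3 9)
3 -> hit
5 -> miss, evict 4, frames (9 3 5)
9 -> hit
Page faults: 12.

12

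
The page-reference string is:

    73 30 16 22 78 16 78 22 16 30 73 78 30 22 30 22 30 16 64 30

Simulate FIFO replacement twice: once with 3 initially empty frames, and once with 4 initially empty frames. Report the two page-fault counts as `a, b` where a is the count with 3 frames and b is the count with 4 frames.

3 frames: F F F F F . . . . F F . . F . . . F F F → 11 faults.
4 frames: F F F F F . . . . . F . F . . . . F F . → 9 faults.
9 < 11: adding a frame reduced faults, as is typical.

11, 9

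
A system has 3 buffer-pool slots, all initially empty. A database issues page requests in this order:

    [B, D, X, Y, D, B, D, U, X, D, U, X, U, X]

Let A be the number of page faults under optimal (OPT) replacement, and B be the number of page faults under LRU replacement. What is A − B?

-1

Under OPT: F F F F . . . F F . . . . . → 6 faults.
Under LRU: F F F F . F . F F . . . . . → 7 faults.
A − B = 6 − 7 = -1.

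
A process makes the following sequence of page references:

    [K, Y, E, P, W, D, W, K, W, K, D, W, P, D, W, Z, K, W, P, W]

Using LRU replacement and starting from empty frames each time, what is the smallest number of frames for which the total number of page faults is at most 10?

4

f=1: 20 faults
f=2: 16 faults
f=3: 11 faults
f=4: 10 faults
f=5: 8 faults
f=6: 7 faults
f=7: 7 faults
Smallest f with faults ≤ 10 is 4.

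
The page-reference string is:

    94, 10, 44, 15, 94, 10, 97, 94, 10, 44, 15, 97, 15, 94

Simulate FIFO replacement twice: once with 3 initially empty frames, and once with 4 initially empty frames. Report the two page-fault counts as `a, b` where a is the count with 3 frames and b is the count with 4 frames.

10, 11

3 frames: F F F F F F F . . F F . . F → 10 faults.
4 frames: F F F F . . F F F F F F . F → 11 faults.
11 > 10: adding a frame increased faults — Belady's anomaly.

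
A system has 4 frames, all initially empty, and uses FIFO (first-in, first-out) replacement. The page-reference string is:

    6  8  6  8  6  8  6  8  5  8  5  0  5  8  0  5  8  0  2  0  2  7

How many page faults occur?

6 -> miss, frames (6)
8 -> miss, frames (6 8)
6 -> hit
8 -> hit
6 -> hit
8 -> hit
6 -> hit
8 -> hit
5 -> miss, frames (6 8 5)
8 -> hit
5 -> hit
0 -> miss, frames (6 8 5 0)
5 -> hit
8 -> hit
0 -> hit
5 -> hit
8 -> hit
0 -> hit
2 -> miss, evict 6, frames (8 5 0 2)
0 -> hit
2 -> hit
7 -> miss, evict 8, frames (5 0 2 7)
Page faults: 6.

6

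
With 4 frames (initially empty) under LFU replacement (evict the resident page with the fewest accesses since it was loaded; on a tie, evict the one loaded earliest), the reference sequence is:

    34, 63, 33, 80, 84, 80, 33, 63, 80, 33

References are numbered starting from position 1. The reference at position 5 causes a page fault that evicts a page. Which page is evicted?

pos 1: 34: miss, frames [34]
pos 2: 63: miss, frames [34, 63]
pos 3: 33: miss, frames [34, 63, 33]
pos 4: 80: miss, frames [34, 63, 33, 80]
pos 5: 84: miss, evict 34, frames [63, 33, 80, 84]
At position 5, page 34 is evicted.

34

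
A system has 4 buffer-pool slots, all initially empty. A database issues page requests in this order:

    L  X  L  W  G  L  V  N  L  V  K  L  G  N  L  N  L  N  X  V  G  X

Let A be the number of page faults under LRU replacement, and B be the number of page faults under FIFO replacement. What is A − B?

1

Under LRU: F F . F F . F F . . F . F F . . . . F F F . → 12 faults.
Under FIFO: F F . F F . F F F . F . F . . . . . F F . . → 11 faults.
A − B = 12 − 11 = 1.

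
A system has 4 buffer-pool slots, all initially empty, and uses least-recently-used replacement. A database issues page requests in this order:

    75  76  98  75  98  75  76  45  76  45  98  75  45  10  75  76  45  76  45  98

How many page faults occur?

7

75: miss, frames [75]
76: miss, frames [75, 76]
98: miss, frames [75, 76, 98]
75: hit
98: hit
75: hit
76: hit
45: miss, frames [98, 75, 76, 45]
76: hit
45: hit
98: hit
75: hit
45: hit
10: miss, evict 76, frames [98, 75, 45, 10]
75: hit
76: miss, evict 98, frames [45, 10, 75, 76]
45: hit
76: hit
45: hit
98: miss, evict 10, frames [75, 76, 45, 98]
Page faults: 7.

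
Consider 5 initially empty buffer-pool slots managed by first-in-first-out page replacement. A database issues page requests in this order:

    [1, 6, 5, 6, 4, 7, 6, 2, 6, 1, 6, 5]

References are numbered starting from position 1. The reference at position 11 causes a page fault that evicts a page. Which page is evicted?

pos 1: 1 -> miss, frames (1)
pos 2: 6 -> miss, frames (1 6)
pos 3: 5 -> miss, frames (1 6 5)
pos 4: 6 -> hit
pos 5: 4 -> miss, frames (1 6 5 4)
pos 6: 7 -> miss, frames (1 6 5 4 7)
pos 7: 6 -> hit
pos 8: 2 -> miss, evict 1, frames (6 5 4 7 2)
pos 9: 6 -> hit
pos 10: 1 -> miss, evict 6, frames (5 4 7 2 1)
pos 11: 6 -> miss, evict 5, frames (4 7 2 1 6)
At position 11, page 5 is evicted.

5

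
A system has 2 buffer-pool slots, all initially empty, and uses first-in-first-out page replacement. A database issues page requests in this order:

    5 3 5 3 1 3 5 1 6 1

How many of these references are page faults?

6

5 -> fault, frames {5}
3 -> fault, frames {5,3}
5 -> hit
3 -> hit
1 -> fault, evict 5, frames {3,1}
3 -> hit
5 -> fault, evict 3, frames {1,5}
1 -> hit
6 -> fault, evict 1, frames {5,6}
1 -> fault, evict 5, frames {6,1}
Page faults: 6.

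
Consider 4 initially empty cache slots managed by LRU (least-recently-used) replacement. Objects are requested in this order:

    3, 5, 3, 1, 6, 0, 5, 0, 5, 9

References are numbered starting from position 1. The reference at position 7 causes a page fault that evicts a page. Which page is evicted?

pos 1: 3 -> miss, frames (3)
pos 2: 5 -> miss, frames (3 5)
pos 3: 3 -> hit
pos 4: 1 -> miss, frames (5 3 1)
pos 5: 6 -> miss, frames (5 3 1 6)
pos 6: 0 -> miss, evict 5, frames (3 1 6 0)
pos 7: 5 -> miss, evict 3, frames (1 6 0 5)
At position 7, page 3 is evicted.

3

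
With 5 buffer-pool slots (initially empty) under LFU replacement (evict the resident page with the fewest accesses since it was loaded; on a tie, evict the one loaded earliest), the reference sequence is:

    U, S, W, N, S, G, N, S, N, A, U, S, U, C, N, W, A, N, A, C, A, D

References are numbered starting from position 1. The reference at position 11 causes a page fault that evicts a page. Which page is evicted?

pos 1: U: fault, frames (U)
pos 2: S: fault, frames (U S)
pos 3: W: fault, frames (U S W)
pos 4: N: fault, frames (U S W N)
pos 5: S: hit
pos 6: G: fault, frames (U S W N G)
pos 7: N: hit
pos 8: S: hit
pos 9: N: hit
pos 10: A: fault, evict U, frames (S W N G A)
pos 11: U: fault, evict W, frames (S N G A U)
At position 11, page W is evicted.

W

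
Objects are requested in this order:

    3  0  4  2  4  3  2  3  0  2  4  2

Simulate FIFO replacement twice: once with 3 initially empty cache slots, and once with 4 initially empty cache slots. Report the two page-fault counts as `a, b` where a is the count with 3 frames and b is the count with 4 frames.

8, 4

3 frames: F F F F . F . . F . F F → 8 faults.
4 frames: F F F F . . . . . . . . → 4 faults.
4 < 8: adding a frame reduced faults, as is typical.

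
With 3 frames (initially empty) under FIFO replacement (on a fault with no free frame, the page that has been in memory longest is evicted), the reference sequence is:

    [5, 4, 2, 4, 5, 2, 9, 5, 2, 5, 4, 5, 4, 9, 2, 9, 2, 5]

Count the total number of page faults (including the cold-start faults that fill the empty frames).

5 → miss, frames {5}
4 → miss, frames {5,4}
2 → miss, frames {5,4,2}
4 → hit
5 → hit
2 → hit
9 → miss, evict 5, frames {4,2,9}
5 → miss, evict 4, frames {2,9,5}
2 → hit
5 → hit
4 → miss, evict 2, frames {9,5,4}
5 → hit
4 → hit
9 → hit
2 → miss, evict 9, frames {5,4,2}
9 → miss, evict 5, frames {4,2,9}
2 → hit
5 → miss, evict 4, frames {2,9,5}
Page faults: 9.

9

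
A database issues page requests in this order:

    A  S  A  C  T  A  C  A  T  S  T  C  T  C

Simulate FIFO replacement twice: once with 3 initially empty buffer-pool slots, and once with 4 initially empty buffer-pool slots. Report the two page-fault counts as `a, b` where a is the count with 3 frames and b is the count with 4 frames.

3 frames: F F . F F F . . . F . F F . → 8 faults.
4 frames: F F . F F . . . . . . . . . → 4 faults.
4 < 8: adding a frame reduced faults, as is typical.

8, 4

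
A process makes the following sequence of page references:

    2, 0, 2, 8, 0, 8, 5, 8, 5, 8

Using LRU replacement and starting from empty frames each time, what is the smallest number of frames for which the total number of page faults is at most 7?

f=1: 10 faults
f=2: 5 faults
f=3: 4 faults
f=4: 4 faults
Smallest f with faults ≤ 7 is 2.

2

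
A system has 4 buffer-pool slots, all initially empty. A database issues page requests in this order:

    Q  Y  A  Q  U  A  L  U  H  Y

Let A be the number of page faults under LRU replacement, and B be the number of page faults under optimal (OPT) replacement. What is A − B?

1

Under LRU: F F F . F . F . F F → 7 faults.
Under OPT: F F F . F . F . F . → 6 faults.
A − B = 7 − 6 = 1.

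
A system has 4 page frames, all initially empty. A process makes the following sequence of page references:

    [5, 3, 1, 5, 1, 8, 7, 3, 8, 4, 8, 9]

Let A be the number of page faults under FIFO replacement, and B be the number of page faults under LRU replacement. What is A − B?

-1

Under FIFO: F F F . . F F . . F . F → 7 faults.
Under LRU: F F F . . F F F . F . F → 8 faults.
A − B = 7 − 8 = -1.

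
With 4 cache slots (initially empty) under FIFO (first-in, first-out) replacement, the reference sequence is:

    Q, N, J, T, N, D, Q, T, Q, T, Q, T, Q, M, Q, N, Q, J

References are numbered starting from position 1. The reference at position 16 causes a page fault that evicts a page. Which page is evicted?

T

pos 1: Q: miss, frames {Q}
pos 2: N: miss, frames {Q,N}
pos 3: J: miss, frames {Q,N,J}
pos 4: T: miss, frames {Q,N,J,T}
pos 5: N: hit
pos 6: D: miss, evict Q, frames {N,J,T,D}
pos 7: Q: miss, evict N, frames {J,T,D,Q}
pos 8: T: hit
pos 9: Q: hit
pos 10: T: hit
pos 11: Q: hit
pos 12: T: hit
pos 13: Q: hit
pos 14: M: miss, evict J, frames {T,D,Q,M}
pos 15: Q: hit
pos 16: N: miss, evict T, frames {D,Q,M,N}
At position 16, page T is evicted.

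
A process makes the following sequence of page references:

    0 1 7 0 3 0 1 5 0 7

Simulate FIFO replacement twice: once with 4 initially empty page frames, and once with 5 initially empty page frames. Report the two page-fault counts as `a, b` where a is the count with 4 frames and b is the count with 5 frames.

6, 5

4 frames: F F F . F . . F F . → 6 faults.
5 frames: F F F . F . . F . . → 5 faults.
5 < 6: adding a frame reduced faults, as is typical.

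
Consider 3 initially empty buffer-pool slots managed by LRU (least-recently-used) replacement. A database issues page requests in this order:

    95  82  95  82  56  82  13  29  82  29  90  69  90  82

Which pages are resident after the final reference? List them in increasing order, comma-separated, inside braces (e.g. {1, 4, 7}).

95: miss, frames {95}
82: miss, frames {95,82}
95: hit
82: hit
56: miss, frames {95,82,56}
82: hit
13: miss, evict 95, frames {56,82,13}
29: miss, evict 56, frames {82,13,29}
82: hit
29: hit
90: miss, evict 13, frames {82,29,90}
69: miss, evict 82, frames {29,90,69}
90: hit
82: miss, evict 29, frames {69,90,82}

{69, 82, 90}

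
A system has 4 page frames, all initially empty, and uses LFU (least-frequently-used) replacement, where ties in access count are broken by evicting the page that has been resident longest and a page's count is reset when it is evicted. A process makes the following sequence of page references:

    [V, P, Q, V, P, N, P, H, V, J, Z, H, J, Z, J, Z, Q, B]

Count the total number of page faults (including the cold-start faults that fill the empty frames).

12

V → miss, frames (V)
P → miss, frames (V P)
Q → miss, frames (V P Q)
V → hit
P → hit
N → miss, frames (V P Q N)
P → hit
H → miss, evict Q, frames (V P N H)
V → hit
J → miss, evict N, frames (V P H J)
Z → miss, evict H, frames (V P J Z)
H → miss, evict J, frames (V P Z H)
J → miss, evict Z, frames (V P H J)
Z → miss, evict H, frames (V P J Z)
J → hit
Z → hit
Q → miss, evict J, frames (V P Z Q)
B → miss, evict Q, frames (V P Z B)
Page faults: 12.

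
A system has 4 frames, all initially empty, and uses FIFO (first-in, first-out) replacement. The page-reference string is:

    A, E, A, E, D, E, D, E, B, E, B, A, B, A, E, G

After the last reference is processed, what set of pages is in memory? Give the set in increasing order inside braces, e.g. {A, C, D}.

A -> miss, frames (A)
E -> miss, frames (A E)
A -> hit
E -> hit
D -> miss, frames (A E D)
E -> hit
D -> hit
E -> hit
B -> miss, frames (A E D B)
E -> hit
B -> hit
A -> hit
B -> hit
A -> hit
E -> hit
G -> miss, evict A, frames (E D B G)

{B, D, E, G}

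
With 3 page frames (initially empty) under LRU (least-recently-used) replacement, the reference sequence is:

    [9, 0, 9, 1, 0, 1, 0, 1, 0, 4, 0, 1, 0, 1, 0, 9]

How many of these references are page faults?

9 -> fault, frames [9]
0 -> fault, frames [9, 0]
9 -> hit
1 -> fault, frames [0, 9, 1]
0 -> hit
1 -> hit
0 -> hit
1 -> hit
0 -> hit
4 -> fault, evict 9, frames [1, 0, 4]
0 -> hit
1 -> hit
0 -> hit
1 -> hit
0 -> hit
9 -> fault, evict 4, frames [1, 0, 9]
Page faults: 5.

5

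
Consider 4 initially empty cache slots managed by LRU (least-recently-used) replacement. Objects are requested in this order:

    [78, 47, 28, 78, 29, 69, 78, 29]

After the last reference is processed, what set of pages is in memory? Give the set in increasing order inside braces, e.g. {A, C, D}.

78 -> fault, frames (78)
47 -> fault, frames (78 47)
28 -> fault, frames (78 47 28)
78 -> hit
29 -> fault, frames (47 28 78 29)
69 -> fault, evict 47, frames (28 78 29 69)
78 -> hit
29 -> hit

{28, 29, 69, 78}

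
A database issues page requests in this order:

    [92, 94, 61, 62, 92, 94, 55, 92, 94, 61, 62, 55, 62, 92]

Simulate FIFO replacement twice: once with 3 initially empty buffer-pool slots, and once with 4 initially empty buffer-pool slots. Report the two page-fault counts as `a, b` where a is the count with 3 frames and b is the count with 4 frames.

3 frames: F F F F F F F . . F F . . F → 10 faults.
4 frames: F F F F . . F F F F F F . F → 11 faults.
11 > 10: adding a frame increased faults — Belady's anomaly.

10, 11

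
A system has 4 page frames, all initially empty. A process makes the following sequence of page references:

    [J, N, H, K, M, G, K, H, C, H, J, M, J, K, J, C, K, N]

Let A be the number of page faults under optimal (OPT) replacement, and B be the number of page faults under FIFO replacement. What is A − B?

-4

Under OPT: F F F F F F . . F . . F . . . . . F → 9 faults.
Under FIFO: F F F F F F . . F F F F . F . F . F → 13 faults.
A − B = 9 − 13 = -4.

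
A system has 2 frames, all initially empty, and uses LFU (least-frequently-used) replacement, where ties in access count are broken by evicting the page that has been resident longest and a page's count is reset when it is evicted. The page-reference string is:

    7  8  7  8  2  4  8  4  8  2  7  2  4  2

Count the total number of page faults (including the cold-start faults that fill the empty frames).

7 → fault, frames [7]
8 → fault, frames [7, 8]
7 → hit
8 → hit
2 → fault, evict 7, frames [8, 2]
4 → fault, evict 2, frames [8, 4]
8 → hit
4 → hit
8 → hit
2 → fault, evict 4, frames [8, 2]
7 → fault, evict 2, frames [8, 7]
2 → fault, evict 7, frames [8, 2]
4 → fault, evict 2, frames [8, 4]
2 → fault, evict 4, frames [8, 2]
Page faults: 9.

9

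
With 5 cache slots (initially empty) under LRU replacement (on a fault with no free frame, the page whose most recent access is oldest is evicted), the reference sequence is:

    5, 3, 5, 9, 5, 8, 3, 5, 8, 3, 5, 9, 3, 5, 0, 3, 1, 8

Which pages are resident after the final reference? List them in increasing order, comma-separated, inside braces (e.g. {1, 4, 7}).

{0, 1, 3, 5, 8}

5: fault, frames [5]
3: fault, frames [5, 3]
5: hit
9: fault, frames [3, 5, 9]
5: hit
8: fault, frames [3, 9, 5, 8]
3: hit
5: hit
8: hit
3: hit
5: hit
9: hit
3: hit
5: hit
0: fault, frames [8, 9, 3, 5, 0]
3: hit
1: fault, evict 8, frames [9, 5, 0, 3, 1]
8: fault, evict 9, frames [5, 0, 3, 1, 8]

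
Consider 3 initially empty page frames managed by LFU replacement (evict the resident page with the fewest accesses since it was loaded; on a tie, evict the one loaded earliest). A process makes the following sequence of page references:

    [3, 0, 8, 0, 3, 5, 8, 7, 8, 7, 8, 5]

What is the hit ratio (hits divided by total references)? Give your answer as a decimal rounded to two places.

0.17

3 -> miss, frames [3]
0 -> miss, frames [3, 0]
8 -> miss, frames [3, 0, 8]
0 -> hit
3 -> hit
5 -> miss, evict 8, frames [3, 0, 5]
8 -> miss, evict 5, frames [3, 0, 8]
7 -> miss, evict 8, frames [3, 0, 7]
8 -> miss, evict 7, frames [3, 0, 8]
7 -> miss, evict 8, frames [3, 0, 7]
8 -> miss, evict 7, frames [3, 0, 8]
5 -> miss, evict 8, frames [3, 0, 5]
Hits: 2 of 12 references → 2/12 = 0.1667.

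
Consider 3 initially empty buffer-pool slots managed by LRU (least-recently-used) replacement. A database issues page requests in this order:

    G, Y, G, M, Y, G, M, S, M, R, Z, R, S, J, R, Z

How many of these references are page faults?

G -> fault, frames {G}
Y -> fault, frames {G,Y}
G -> hit
M -> fault, frames {Y,G,M}
Y -> hit
G -> hit
M -> hit
S -> fault, evict Y, frames {G,M,S}
M -> hit
R -> fault, evict G, frames {S,M,R}
Z -> fault, evict S, frames {M,R,Z}
R -> hit
S -> fault, evict M, frames {Z,R,S}
J -> fault, evict Z, frames {R,S,J}
R -> hit
Z -> fault, evict S, frames {J,R,Z}
Page faults: 9.

9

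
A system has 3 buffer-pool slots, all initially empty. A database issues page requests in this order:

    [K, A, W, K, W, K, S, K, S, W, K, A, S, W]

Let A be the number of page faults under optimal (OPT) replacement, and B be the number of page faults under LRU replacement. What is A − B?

Under OPT: F F F . . . F . . . . F . . → 5 faults.
Under LRU: F F F . . . F . . . . F F F → 7 faults.
A − B = 5 − 7 = -2.

-2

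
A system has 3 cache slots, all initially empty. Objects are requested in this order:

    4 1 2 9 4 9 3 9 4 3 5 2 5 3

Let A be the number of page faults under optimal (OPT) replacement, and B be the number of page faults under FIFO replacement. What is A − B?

-1

Under OPT: F F F F . . F . . . F F . . → 7 faults.
Under FIFO: F F F F F . F . . . F F . . → 8 faults.
A − B = 7 − 8 = -1.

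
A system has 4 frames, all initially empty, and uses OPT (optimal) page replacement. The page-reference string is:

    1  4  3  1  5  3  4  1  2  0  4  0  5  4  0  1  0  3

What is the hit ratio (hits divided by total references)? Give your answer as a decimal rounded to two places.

0.61

1 → fault, frames [1]
4 → fault, frames [1, 4]
3 → fault, frames [1, 4, 3]
1 → hit
5 → fault, frames [1, 4, 3, 5]
3 → hit
4 → hit
1 → hit
2 → fault, evict 3, frames [1, 4, 5, 2]
0 → fault, evict 2, frames [1, 4, 5, 0]
4 → hit
0 → hit
5 → hit
4 → hit
0 → hit
1 → hit
0 → hit
3 → fault, evict 0, frames [1, 4, 5, 3]
Hits: 11 of 18 references → 11/18 = 0.6111.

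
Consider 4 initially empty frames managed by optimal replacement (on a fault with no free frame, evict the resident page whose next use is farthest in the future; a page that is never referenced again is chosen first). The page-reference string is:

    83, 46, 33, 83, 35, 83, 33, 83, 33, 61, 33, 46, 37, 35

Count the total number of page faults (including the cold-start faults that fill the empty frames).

6

83 → miss, frames {83}
46 → miss, frames {83,46}
33 → miss, frames {83,46,33}
83 → hit
35 → miss, frames {83,46,33,35}
83 → hit
33 → hit
83 → hit
33 → hit
61 → miss, evict 83, frames {46,33,35,61}
33 → hit
46 → hit
37 → miss, evict 61, frames {46,33,35,37}
35 → hit
Page faults: 6.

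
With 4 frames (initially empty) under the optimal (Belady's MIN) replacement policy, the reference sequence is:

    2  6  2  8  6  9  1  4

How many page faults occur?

2: fault, frames (2)
6: fault, frames (2 6)
2: hit
8: fault, frames (2 6 8)
6: hit
9: fault, frames (2 6 8 9)
1: fault, evict 9, frames (2 6 8 1)
4: fault, evict 1, frames (2 6 8 4)
Page faults: 6.

6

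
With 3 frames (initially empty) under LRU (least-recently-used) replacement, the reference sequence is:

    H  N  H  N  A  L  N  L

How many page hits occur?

H: fault, frames (H)
N: fault, frames (H N)
H: hit
N: hit
A: fault, frames (H N A)
L: fault, evict H, frames (N A L)
N: hit
L: hit
Hits: 4.

4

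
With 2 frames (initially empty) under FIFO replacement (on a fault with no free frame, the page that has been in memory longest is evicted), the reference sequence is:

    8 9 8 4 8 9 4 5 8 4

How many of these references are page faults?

9

8: fault, frames {8}
9: fault, frames {8,9}
8: hit
4: fault, evict 8, frames {9,4}
8: fault, evict 9, frames {4,8}
9: fault, evict 4, frames {8,9}
4: fault, evict 8, frames {9,4}
5: fault, evict 9, frames {4,5}
8: fault, evict 4, frames {5,8}
4: fault, evict 5, frames {8,4}
Page faults: 9.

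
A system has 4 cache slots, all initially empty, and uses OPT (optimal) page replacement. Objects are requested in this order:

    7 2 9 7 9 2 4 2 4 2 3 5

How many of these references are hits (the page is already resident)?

6

7: miss, frames {7}
2: miss, frames {7,2}
9: miss, frames {7,2,9}
7: hit
9: hit
2: hit
4: miss, frames {7,2,9,4}
2: hit
4: hit
2: hit
3: miss, evict 4, frames {7,2,9,3}
5: miss, evict 3, frames {7,2,9,5}
Hits: 6.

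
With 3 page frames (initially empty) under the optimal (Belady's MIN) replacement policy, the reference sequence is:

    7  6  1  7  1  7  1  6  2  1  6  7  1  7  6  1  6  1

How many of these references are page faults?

5

7 → fault, frames {7}
6 → fault, frames {7,6}
1 → fault, frames {7,6,1}
7 → hit
1 → hit
7 → hit
1 → hit
6 → hit
2 → fault, evict 7, frames {6,1,2}
1 → hit
6 → hit
7 → fault, evict 2, frames {6,1,7}
1 → hit
7 → hit
6 → hit
1 → hit
6 → hit
1 → hit
Page faults: 5.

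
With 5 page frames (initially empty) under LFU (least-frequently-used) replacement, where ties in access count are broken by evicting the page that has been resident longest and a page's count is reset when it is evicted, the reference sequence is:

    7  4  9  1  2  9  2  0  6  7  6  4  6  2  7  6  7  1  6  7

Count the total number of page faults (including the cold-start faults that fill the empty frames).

7: fault, frames (7)
4: fault, frames (7 4)
9: fault, frames (7 4 9)
1: fault, frames (7 4 9 1)
2: fault, frames (7 4 9 1 2)
9: hit
2: hit
0: fault, evict 7, frames (4 9 1 2 0)
6: fault, evict 4, frames (9 1 2 0 6)
7: fault, evict 1, frames (9 2 0 6 7)
6: hit
4: fault, evict 0, frames (9 2 6 7 4)
6: hit
2: hit
7: hit
6: hit
7: hit
1: fault, evict 4, frames (9 2 6 7 1)
6: hit
7: hit
Page faults: 10.

10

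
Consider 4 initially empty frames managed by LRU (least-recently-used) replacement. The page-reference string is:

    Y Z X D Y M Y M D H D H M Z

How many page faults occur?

7

Y -> fault, frames [Y]
Z -> fault, frames [Y, Z]
X -> fault, frames [Y, Z, X]
D -> fault, frames [Y, Z, X, D]
Y -> hit
M -> fault, evict Z, frames [X, D, Y, M]
Y -> hit
M -> hit
D -> hit
H -> fault, evict X, frames [Y, M, D, H]
D -> hit
H -> hit
M -> hit
Z -> fault, evict Y, frames [D, H, M, Z]
Page faults: 7.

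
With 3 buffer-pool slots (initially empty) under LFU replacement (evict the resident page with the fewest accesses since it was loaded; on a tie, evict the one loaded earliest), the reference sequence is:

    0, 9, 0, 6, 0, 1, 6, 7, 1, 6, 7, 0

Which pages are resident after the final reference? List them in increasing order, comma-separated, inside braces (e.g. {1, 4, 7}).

0 → fault, frames {0}
9 → fault, frames {0,9}
0 → hit
6 → fault, frames {0,9,6}
0 → hit
1 → fault, evict 9, frames {0,6,1}
6 → hit
7 → fault, evict 1, frames {0,6,7}
1 → fault, evict 7, frames {0,6,1}
6 → hit
7 → fault, evict 1, frames {0,6,7}
0 → hit

{0, 6, 7}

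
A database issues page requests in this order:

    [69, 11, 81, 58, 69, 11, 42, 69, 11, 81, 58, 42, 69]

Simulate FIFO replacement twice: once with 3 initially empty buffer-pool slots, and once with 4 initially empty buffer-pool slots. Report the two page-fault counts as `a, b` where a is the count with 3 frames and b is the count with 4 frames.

10, 11

3 frames: F F F F F F F . . F F . F → 10 faults.
4 frames: F F F F . . F F F F F F F → 11 faults.
11 > 10: adding a frame increased faults — Belady's anomaly.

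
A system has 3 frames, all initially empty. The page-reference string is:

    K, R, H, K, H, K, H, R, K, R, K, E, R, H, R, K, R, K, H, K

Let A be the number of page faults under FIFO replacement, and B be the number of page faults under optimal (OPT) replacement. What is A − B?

Under FIFO: F F F . . . . . . . . F . . . F F . F . → 7 faults.
Under OPT: F F F . . . . . . . . F . . . F . . . . → 5 faults.
A − B = 7 − 5 = 2.

2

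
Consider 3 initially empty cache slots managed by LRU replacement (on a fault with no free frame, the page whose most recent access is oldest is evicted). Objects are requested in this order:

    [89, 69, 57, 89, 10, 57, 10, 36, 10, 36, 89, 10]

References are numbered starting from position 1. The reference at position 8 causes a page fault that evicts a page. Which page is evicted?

pos 1: 89: fault, frames {89}
pos 2: 69: fault, frames {89,69}
pos 3: 57: fault, frames {89,69,57}
pos 4: 89: hit
pos 5: 10: fault, evict 69, frames {57,89,10}
pos 6: 57: hit
pos 7: 10: hit
pos 8: 36: fault, evict 89, frames {57,10,36}
At position 8, page 89 is evicted.

89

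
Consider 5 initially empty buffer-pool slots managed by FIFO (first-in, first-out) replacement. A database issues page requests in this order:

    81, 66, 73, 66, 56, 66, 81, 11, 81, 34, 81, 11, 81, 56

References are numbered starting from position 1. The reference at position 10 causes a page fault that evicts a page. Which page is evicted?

81

pos 1: 81: fault, frames {81}
pos 2: 66: fault, frames {81,66}
pos 3: 73: fault, frames {81,66,73}
pos 4: 66: hit
pos 5: 56: fault, frames {81,66,73,56}
pos 6: 66: hit
pos 7: 81: hit
pos 8: 11: fault, frames {81,66,73,56,11}
pos 9: 81: hit
pos 10: 34: fault, evict 81, frames {66,73,56,11,34}
At position 10, page 81 is evicted.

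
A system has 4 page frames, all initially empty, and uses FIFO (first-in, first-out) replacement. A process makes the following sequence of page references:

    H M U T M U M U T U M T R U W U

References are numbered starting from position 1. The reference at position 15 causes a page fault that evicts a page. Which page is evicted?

M

pos 1: H: miss, frames [H]
pos 2: M: miss, frames [H, M]
pos 3: U: miss, frames [H, M, U]
pos 4: T: miss, frames [H, M, U, T]
pos 5: M: hit
pos 6: U: hit
pos 7: M: hit
pos 8: U: hit
pos 9: T: hit
pos 10: U: hit
pos 11: M: hit
pos 12: T: hit
pos 13: R: miss, evict H, frames [M, U, T, R]
pos 14: U: hit
pos 15: W: miss, evict M, frames [U, T, R, W]
At position 15, page M is evicted.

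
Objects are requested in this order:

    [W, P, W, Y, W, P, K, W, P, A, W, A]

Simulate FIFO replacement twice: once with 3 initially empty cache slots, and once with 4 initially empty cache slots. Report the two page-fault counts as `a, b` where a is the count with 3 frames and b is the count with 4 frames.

3 frames: F F . F . . F F F F . . → 7 faults.
4 frames: F F . F . . F . . F F . → 6 faults.
6 < 7: adding a frame reduced faults, as is typical.

7, 6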